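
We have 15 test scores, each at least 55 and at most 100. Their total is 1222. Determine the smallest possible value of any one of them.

55

To make one score as small as possible, make the other 14 as large as possible.
The other 14 can take up 14 × 100 = 1400 ≥ 1222 − 55, so one score can sit at its floor of 55.
Achievable: one at 55 and the other 14 totalling 1167, which fits since 14 × 55 ≤ 1167 ≤ 14 × 100.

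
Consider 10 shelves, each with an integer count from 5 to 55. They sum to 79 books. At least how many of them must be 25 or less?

9

Each value above 25 is at least 26, contributing at least 26 − 5 = 21 above the floor 5.
The sum exceeds the floor total 50 by 29, so at most ⌊29/21⌋ = 1 exceed 25, and at least 9 are ≤ 25.
Exactly 9 works: 9 values at 5 and 1 at 26 total 71; raise one of the low values by 8 (still ≤ 25) to hit 79.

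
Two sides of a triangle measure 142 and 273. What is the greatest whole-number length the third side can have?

414

The third side must be less than 142 + 273 = 415.
The largest integer below 415 is 414.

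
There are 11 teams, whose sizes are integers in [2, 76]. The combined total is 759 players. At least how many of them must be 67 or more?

If only k of them are at least 67, the other 11 − k are at most 66, so the total is at most k·76 + (11 − k)·66.
This must reach 759, so k·76 + (11 − k)·66 ≥ 759, giving k ≥ 4.
Exactly 4 works: 4 values at 76 and 7 at 66 total 766; lower one of the high values by 7 (still ≥ 67) to hit 759.

4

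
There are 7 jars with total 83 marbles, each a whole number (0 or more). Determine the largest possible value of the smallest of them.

The average is 83/7 < 12, so some value is ≤ 11.
Taking 1 copy of 11 and 6 copies of 12 gives exactly 83, so 11 is attained.

11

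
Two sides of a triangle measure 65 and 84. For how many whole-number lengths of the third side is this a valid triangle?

The triangle inequality gives |65 − 84| < c < 65 + 84, i.e. 19 < c < 149.
So c can be any integer from 20 to 148: 129 values.

129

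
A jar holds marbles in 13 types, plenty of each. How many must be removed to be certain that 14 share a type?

You could draw 13 of every type without reaching 14 of any — 169 in all.
One more forces 14 of some type, so 169 + 1 = 170.

170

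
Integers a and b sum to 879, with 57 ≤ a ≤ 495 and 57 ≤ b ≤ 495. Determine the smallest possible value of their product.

190080

ab = a(879 − a) is concave in a, so over [384, 495] it is minimized at an endpoint.
The extreme feasible split is a = 384, b = 495, giving ab = 190080.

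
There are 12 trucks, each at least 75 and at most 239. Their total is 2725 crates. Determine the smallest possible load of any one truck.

96

To make one truck as small as possible, make the other 11 as large as possible.
The other 11 contribute at most 11 × 239 = 2629, leaving at least 2725 − 2629 = 96.
Since 96 ≥ 75, this is achievable: one at 96 and 11 at 239.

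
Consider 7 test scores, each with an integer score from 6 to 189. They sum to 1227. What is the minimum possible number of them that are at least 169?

3

If only k of them are at least 169, the other 7 − k are at most 168, so the total is at most k·189 + (7 − k)·168.
This must reach 1227, so k·189 + (7 − k)·168 ≥ 1227, giving k ≥ 3.
Exactly 3 works: 3 values at 189 and 4 at 168 total 1239; lower one of the high values by 12 (still ≥ 169) to hit 1227.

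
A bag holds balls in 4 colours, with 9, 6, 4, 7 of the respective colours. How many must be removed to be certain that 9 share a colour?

26

In the worst case you take as many as possible of each colour without reaching 9: 8 + 6 + 4 + 7 = 25.
The next one must give 9 of some colour, so 25 + 1 = 26.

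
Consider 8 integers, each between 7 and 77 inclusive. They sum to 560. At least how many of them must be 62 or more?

5

Each value short of 62 is at most 61, costing at least 77 − 61 = 16 against the maximum total of 616.
We can afford to lose at most 616 − 560 = 56, so at most ⌊56/16⌋ = 3 fall short, and at least 5 are ≥ 62.
Exactly 5 works: 5 values at 77 and 3 at 61 total 568; lower one of the high values by 8 (still ≥ 62) to hit 560.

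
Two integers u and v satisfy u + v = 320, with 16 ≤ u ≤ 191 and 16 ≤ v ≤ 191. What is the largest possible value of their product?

25600

For a fixed sum, the product uv is largest when u and v are as close as possible.
Taking u = 160 and v = 160 (both in [16, 191]) gives uv = 25600.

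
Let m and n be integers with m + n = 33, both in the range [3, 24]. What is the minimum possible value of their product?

216

mn = m(33 − m) is concave in m, so over [9, 24] it is minimized at an endpoint.
The extreme feasible split is m = 9, n = 24, giving mn = 216.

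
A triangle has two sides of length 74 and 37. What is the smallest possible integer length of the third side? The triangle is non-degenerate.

The third side must exceed |74 − 37| = 37.
The smallest integer above 37 is 38.

38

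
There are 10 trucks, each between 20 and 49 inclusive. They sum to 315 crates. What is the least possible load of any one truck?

20

To make one truck as small as possible, make the other 9 as large as possible.
The other 9 can take up 9 × 49 = 441 ≥ 315 − 20, so one truck can sit at its floor of 20.
Achievable: one at 20 and the other 9 totalling 295, which fits since 9 × 20 ≤ 295 ≤ 9 × 49.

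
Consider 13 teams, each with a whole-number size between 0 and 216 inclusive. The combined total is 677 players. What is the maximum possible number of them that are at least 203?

3

If k of the values are ≥ 203, the total is ≥ 203k + 0(13 − k).
Setting 203k + 0(13 − k) ≤ 677 gives 203k ≤ 677, so k ≤ 3.
k = 3 is achieved by 3 values at 203 and 10 at 0, total 609; add 68 to one value (staying below 203) to reach 677.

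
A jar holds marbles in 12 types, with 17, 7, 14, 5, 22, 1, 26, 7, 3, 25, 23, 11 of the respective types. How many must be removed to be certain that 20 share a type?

142

In the worst case you take as many as possible of each type without reaching 20: 17 + 7 + 14 + 5 + 19 + 1 + 19 + 7 + 3 + 19 + 19 + 11 = 141.
The next one must give 20 of some type, so 141 + 1 = 142.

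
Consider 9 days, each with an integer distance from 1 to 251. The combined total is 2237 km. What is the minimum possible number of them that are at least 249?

2

Each value short of 249 is at most 248, costing at least 251 − 248 = 3 against the maximum total of 2259.
We can afford to lose at most 2259 − 2237 = 22, so at most ⌊22/3⌋ = 7 fall short, and at least 2 are ≥ 249.
Exactly 2 works: 2 values at 251 and 7 at 248 total 2238; lower one of the high values by 1 (still ≥ 249) to hit 2237.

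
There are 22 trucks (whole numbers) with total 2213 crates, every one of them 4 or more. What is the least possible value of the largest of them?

101

The average is 2213/22 > 100, so not all 22 can be 100 or less; the largest is ≥ 101.
Achievable: 13 of them at 101 and 9 at 100 total 2213.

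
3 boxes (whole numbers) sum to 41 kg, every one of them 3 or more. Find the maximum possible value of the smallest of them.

13

The 3 values sum to 41, so their minimum is at most ⌊41/3⌋ = 13.
Equality holds with 1 value of 13 and 2 values of 14.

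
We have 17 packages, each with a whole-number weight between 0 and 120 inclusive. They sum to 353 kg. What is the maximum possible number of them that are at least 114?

3

With k values at 114 or above and the rest at least 0, the sum is at least 0 + 114k.
Since the sum is 353, we need 114k ≤ 353, i.e. k ≤ 3.
k = 3 is achieved by 3 values at 114 and 14 at 0, total 342; add 11 to one value (staying below 114) to reach 353.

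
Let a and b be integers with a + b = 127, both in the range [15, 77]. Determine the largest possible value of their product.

ab = a(127 − a) is maximized when a is as near 127/2 as the bounds allow.
Taking a = 63 and b = 64 (both in [15, 77]) gives ab = 4032.

4032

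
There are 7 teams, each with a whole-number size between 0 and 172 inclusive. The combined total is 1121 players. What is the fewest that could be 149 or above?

4

If only k of them are at least 149, the other 7 − k are at most 148, so the total is at most k·172 + (7 − k)·148.
This must reach 1121, so k·172 + (7 − k)·148 ≥ 1121, giving k ≥ 4.
Exactly 4 works: 4 values at 172 and 3 at 148 total 1132; lower one of the high values by 11 (still ≥ 149) to hit 1121.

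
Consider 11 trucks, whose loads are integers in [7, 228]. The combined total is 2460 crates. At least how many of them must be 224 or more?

2

If only k of them are at least 224, the other 11 − k are at most 223, so the total is at most k·228 + (11 − k)·223.
This must reach 2460, so k·228 + (11 − k)·223 ≥ 2460, giving k ≥ 2.
Exactly 2 works: 2 values at 228 and 9 at 223 total 2463; lower one of the high values by 3 (still ≥ 224) to hit 2460.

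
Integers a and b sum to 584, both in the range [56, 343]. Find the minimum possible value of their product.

For a fixed sum, ab is smallest when a and b are as far apart as possible.
At the endpoint a = 241, b = 584 − 241 = 343, so ab = 241 × 343 = 82663.

82663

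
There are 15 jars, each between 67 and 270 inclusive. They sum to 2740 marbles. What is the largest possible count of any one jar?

Maximizing one value means minimizing the remaining 14.
The other 14 contribute at least 14 × 67 = 938, leaving at most 2740 − 938 = 1802.
But each jar is capped at 270, so the maximum is 270.
Achievable: one at 270 and the other 14 totalling 2470, which fits since 14 × 67 ≤ 2470 ≤ 14 × 270.

270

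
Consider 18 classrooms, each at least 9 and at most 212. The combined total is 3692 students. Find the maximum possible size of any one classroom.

Maximizing one value means minimizing the remaining 17.
The other 17 contribute at least 17 × 9 = 153, leaving at most 3692 − 153 = 3539.
But each classroom is capped at 212, so the maximum is 212.
Achievable: one at 212 and the other 17 totalling 3480, which fits since 17 × 9 ≤ 3480 ≤ 17 × 212.

212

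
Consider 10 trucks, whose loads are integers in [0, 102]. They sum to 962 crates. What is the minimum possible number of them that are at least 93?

5

If only k of them are at least 93, the other 10 − k are at most 92, so the total is at most k·102 + (10 − k)·92.
This must reach 962, so k·102 + (10 − k)·92 ≥ 962, giving k ≥ 5.
Exactly 5 works: 5 values at 102 and 5 at 92 total 970; lower one of the high values by 8 (still ≥ 93) to hit 962.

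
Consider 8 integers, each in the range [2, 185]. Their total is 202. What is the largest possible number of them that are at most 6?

Each value at 6 or below falls at least 185 − 6 = 179 short of the ceiling 185.
The ceiling total is 8 × 185 = 1480, and we need 202, so at most ⌊(1480 − 202)/179⌋ = 7 can be that low.
k = 7 is achieved by 7 values at 6 and 1 at 185, total 227; lower one of the 185's by 25 (still > 6) to reach 202.

7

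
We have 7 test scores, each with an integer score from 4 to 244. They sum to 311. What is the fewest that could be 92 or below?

Let j be the number exceeding 92. Then the total is ≥ 93·j + 4·(7 − j) = 28 + 89j.
So 89j ≤ 283 and j ≤ 3; hence at least 7 − 3 = 4 are ≤ 92.
Exactly 4 works: 4 values at 4 and 3 at 93 total 295; raise one of the low values by 16 (still ≤ 92) to hit 311.

4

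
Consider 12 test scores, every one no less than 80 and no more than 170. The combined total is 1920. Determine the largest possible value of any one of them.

Maximizing one value means minimizing the remaining 11.
The other 11 contribute at least 11 × 80 = 880, leaving at most 1920 − 880 = 1040.
But each score is capped at 170, so the maximum is 170.
Achievable: one at 170 and the other 11 totalling 1750, which fits since 11 × 80 ≤ 1750 ≤ 11 × 170.

170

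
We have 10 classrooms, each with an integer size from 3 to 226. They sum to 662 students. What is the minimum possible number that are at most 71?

1

If only k of them are at most 71, the other 10 − k are at least 72, so the total is at least (10 − k)·72 + k·3.
This is ≤ 662, so (10 − k)·72 + 3k ≤ 662, which gives k ≥ 1.
Exactly 1 works: 1 value at 3 and 9 at 72 total 651; raise one of the low values by 11 (still ≤ 71) to hit 662.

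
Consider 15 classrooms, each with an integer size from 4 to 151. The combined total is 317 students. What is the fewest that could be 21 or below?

1

Each value above 21 is at least 22, contributing at least 22 − 4 = 18 above the floor 4.
The sum exceeds the floor total 60 by 257, so at most ⌊257/18⌋ = 14 exceed 21, and at least 1 are ≤ 21.
Exactly 1 works: 1 value at 4 and 14 at 22 total 312; raise one of the low values by 5 (still ≤ 21) to hit 317.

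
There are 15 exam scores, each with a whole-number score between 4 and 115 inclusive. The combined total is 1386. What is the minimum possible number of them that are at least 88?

3

If only k of them are at least 88, the other 15 − k are at most 87, so the total is at most k·115 + (15 − k)·87.
This must reach 1386, so k·115 + (15 − k)·87 ≥ 1386, giving k ≥ 3.
Exactly 3 works: 3 values at 115 and 12 at 87 total 1389; lower one of the high values by 3 (still ≥ 88) to hit 1386.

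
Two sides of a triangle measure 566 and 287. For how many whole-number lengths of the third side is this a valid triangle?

573

The triangle inequality gives |566 − 287| < c < 566 + 287, i.e. 279 < c < 853.
So c can be any integer from 280 to 852: 573 values.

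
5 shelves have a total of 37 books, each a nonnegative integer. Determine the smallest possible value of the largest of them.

The 5 values sum to 37, so their maximum is at least ⌈37/5⌉ = 8.
Taking 3 copies of 7 and 2 copies of 8 gives exactly 37, so 8 is attained.

8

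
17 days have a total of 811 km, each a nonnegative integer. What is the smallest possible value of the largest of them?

If every one of the 17 were at most 47, the total would be at most 17 × 47 = 799 < 811.
Achievable: 12 of them at 48 and 5 at 47 total 811.

48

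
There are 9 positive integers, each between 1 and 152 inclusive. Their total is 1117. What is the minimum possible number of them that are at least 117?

3

If only k of them are at least 117, the other 9 − k are at most 116, so the total is at most k·152 + (9 − k)·116.
This must reach 1117, so k·152 + (9 − k)·116 ≥ 1117, giving k ≥ 3.
Exactly 3 works: 3 values at 152 and 6 at 116 total 1152; lower one of the high values by 35 (still ≥ 117) to hit 1117.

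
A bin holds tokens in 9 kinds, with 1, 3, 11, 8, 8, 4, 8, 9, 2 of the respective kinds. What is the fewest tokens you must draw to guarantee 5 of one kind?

In the worst case you take as many as possible of each kind without reaching 5: 1 + 3 + 4 + 4 + 4 + 4 + 4 + 4 + 2 = 30.
The next one must give 5 of some kind, so 30 + 1 = 31.

31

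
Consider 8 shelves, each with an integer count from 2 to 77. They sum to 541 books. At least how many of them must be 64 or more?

Each value short of 64 is at most 63, costing at least 77 − 63 = 14 against the maximum total of 616.
We can afford to lose at most 616 − 541 = 75, so at most ⌊75/14⌋ = 5 fall short, and at least 3 are ≥ 64.
Exactly 3 works: 3 values at 77 and 5 at 63 total 546; lower one of the high values by 5 (still ≥ 64) to hit 541.

3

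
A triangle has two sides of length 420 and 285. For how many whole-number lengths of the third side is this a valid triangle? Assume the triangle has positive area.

The triangle inequality gives |420 − 285| < c < 420 + 285, i.e. 135 < c < 705.
So c can be any integer from 136 to 704: 569 values.

569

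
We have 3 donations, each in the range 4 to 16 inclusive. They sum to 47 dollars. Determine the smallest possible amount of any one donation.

15

Minimizing one value means maximizing the remaining 2.
The other 2 contribute at most 2 × 16 = 32, leaving at least 47 − 32 = 15.
Since 15 ≥ 4, this is achievable: one at 15 and 2 at 16.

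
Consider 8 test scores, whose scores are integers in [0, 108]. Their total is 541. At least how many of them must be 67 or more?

Each value short of 67 is at most 66, costing at least 108 − 66 = 42 against the maximum total of 864.
We can afford to lose at most 864 − 541 = 323, so at most ⌊323/42⌋ = 7 fall short, and at least 1 are ≥ 67.
Exactly 1 works: 1 value at 108 and 7 at 66 total 570; lower one of the high values by 29 (still ≥ 67) to hit 541.

1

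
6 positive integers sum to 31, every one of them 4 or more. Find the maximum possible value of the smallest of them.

5

The 6 values sum to 31, so their minimum is at most ⌊31/6⌋ = 5.
Achievable: 5 of them at 5 and 1 at 6 total 31.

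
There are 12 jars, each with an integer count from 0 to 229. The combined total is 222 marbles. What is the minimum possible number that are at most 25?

4

Each value above 25 is at least 26, contributing at least 26 − 0 = 26 above the floor 0.
The sum exceeds the floor total 0 by 222, so at most ⌊222/26⌋ = 8 exceed 25, and at least 4 are ≤ 25.
Exactly 4 works: 4 values at 0 and 8 at 26 total 208; raise one of the low values by 14 (still ≤ 25) to hit 222.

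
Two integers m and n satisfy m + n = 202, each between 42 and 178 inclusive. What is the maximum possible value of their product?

10201

mn = m(202 − m) is maximized when m is as near 202/2 as the bounds allow.
Taking m = 101 and n = 101 (both in [42, 178]) gives mn = 10201.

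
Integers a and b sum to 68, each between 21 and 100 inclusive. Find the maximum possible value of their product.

ab = a(68 − a) is maximized when a is as near 68/2 as the bounds allow.
Taking a = 34 and b = 34 (both in [21, 100]) gives ab = 1156.

1156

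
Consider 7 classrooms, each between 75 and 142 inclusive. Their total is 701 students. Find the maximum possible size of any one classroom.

142

Maximizing one value means minimizing the remaining 6.
The other 6 contribute at least 6 × 75 = 450, leaving at most 701 − 450 = 251.
But each classroom is capped at 142, so the maximum is 142.
Achievable: one at 142 and the other 6 totalling 559, which fits since 6 × 75 ≤ 559 ≤ 6 × 142.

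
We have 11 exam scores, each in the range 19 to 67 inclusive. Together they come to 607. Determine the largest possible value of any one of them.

Maximizing one value means minimizing the remaining 10.
The other 10 contribute at least 10 × 19 = 190, leaving at most 607 − 190 = 417.
But each score is capped at 67, so the maximum is 67.
Achievable: one at 67 and the other 10 totalling 540, which fits since 10 × 19 ≤ 540 ≤ 10 × 67.

67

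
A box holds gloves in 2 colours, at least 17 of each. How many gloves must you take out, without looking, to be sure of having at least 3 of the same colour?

5

You could draw 2 of every colour without reaching 3 of any — 4 in all.
One more forces 3 of some colour, so 4 + 1 = 5.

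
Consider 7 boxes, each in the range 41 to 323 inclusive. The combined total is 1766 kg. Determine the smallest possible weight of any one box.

Minimizing one value means maximizing the remaining 6.
The other 6 can take up 6 × 323 = 1938 ≥ 1766 − 41, so one box can sit at its floor of 41.
Achievable: one at 41 and the other 6 totalling 1725, which fits since 6 × 41 ≤ 1725 ≤ 6 × 323.

41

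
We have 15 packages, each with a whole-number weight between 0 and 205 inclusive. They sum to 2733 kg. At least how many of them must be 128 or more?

Suppose at most 15 − j of them reach 128; then j values are ≤ 127 and the rest ≤ 205.
The total is then ≤ 127·j + 205·(15 − j) = 3075 − 78j. For this to be ≥ 2733 we need j ≤ 4, so at least 15 − 4 = 11 must reach 128.
Exactly 11 works: 11 values at 205 and 4 at 127 total 2763; lower one of the high values by 30 (still ≥ 128) to hit 2733.

11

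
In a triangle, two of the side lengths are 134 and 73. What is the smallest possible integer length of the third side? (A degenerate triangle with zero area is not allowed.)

62

The third side must exceed |134 − 73| = 61.
The smallest integer above 61 is 62.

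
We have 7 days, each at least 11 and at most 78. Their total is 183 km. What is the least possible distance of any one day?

11

Minimizing one value means maximizing the remaining 6.
The other 6 can take up 6 × 78 = 468 ≥ 183 − 11, so one day can sit at its floor of 11.
Achievable: one at 11 and the other 6 totalling 172, which fits since 6 × 11 ≤ 172 ≤ 6 × 78.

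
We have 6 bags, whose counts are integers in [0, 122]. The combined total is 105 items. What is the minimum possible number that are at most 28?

3

Let j be the number exceeding 28. Then the total is ≥ 29·j + 0·(6 − j) = 0 + 29j.
So 29j ≤ 105 and j ≤ 3; hence at least 6 − 3 = 3 are ≤ 28.
Exactly 3 works: 3 values at 0 and 3 at 29 total 87; raise one of the low values by 18 (still ≤ 28) to hit 105.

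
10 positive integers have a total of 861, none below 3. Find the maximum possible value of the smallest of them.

86

The average is 861/10 < 87, so some value is ≤ 86.
Equality holds with 9 values of 86 and 1 value of 87.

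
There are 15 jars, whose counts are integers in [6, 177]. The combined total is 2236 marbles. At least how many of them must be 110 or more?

9

If only k of them are at least 110, the other 15 − k are at most 109, so the total is at most k·177 + (15 − k)·109.
This must reach 2236, so k·177 + (15 − k)·109 ≥ 2236, giving k ≥ 9.
Exactly 9 works: 9 values at 177 and 6 at 109 total 2247; lower one of the high values by 11 (still ≥ 110) to hit 2236.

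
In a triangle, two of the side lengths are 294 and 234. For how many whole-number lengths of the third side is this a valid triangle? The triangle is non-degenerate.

The triangle inequality gives |294 − 234| < c < 294 + 234, i.e. 60 < c < 528.
So c can be any integer from 61 to 527: 467 values.

467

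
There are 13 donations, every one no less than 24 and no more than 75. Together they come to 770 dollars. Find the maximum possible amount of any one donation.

75

Maximizing one value means minimizing the remaining 12.
The other 12 contribute at least 12 × 24 = 288, leaving at most 770 − 288 = 482.
But each donation is capped at 75, so the maximum is 75.
Achievable: one at 75 and the other 12 totalling 695, which fits since 12 × 24 ≤ 695 ≤ 12 × 75.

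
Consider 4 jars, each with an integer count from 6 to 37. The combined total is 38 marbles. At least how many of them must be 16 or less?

Let j be the number exceeding 16. Then the total is ≥ 17·j + 6·(4 − j) = 24 + 11j.
So 11j ≤ 14 and j ≤ 1; hence at least 4 − 1 = 3 are ≤ 16.
Exactly 3 works: 3 values at 6 and 1 at 17 total 35; raise one of the low values by 3 (still ≤ 16) to hit 38.

3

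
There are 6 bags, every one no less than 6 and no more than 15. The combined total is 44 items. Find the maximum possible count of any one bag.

Maximizing one value means minimizing the remaining 5.
The other 5 contribute at least 5 × 6 = 30, leaving at most 44 − 30 = 14.
Since 14 ≤ 15, this is achievable: one at 14 and 5 at 6.

14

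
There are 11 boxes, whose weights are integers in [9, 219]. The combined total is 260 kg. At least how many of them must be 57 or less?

8

Each value above 57 is at least 58, contributing at least 58 − 9 = 49 above the floor 9.
The sum exceeds the floor total 99 by 161, so at most ⌊161/49⌋ = 3 exceed 57, and at least 8 are ≤ 57.
Exactly 8 works: 8 values at 9 and 3 at 58 total 246; raise one of the low values by 14 (still ≤ 57) to hit 260.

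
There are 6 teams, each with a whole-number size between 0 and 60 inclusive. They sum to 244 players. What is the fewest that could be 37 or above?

Each value short of 37 is at most 36, costing at least 60 − 36 = 24 against the maximum total of 360.
We can afford to lose at most 360 − 244 = 116, so at most ⌊116/24⌋ = 4 fall short, and at least 2 are ≥ 37.
Exactly 2 works: 2 values at 60 and 4 at 36 total 264; lower one of the high values by 20 (still ≥ 37) to hit 244.

2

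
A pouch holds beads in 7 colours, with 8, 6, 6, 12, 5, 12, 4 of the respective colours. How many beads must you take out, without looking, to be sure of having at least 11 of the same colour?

In the worst case you take as many as possible of each colour without reaching 11: 8 + 6 + 6 + 10 + 5 + 10 + 4 = 49.
The next one must give 11 of some colour, so 49 + 1 = 50.

50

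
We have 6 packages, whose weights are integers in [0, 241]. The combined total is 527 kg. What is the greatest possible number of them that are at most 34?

4

Suppose k of them are at most 34. Those contribute at most 34 each and the rest at most 241 each.
So the total is at most 34k + 241(6 − k) = 1446 − 207k. This must still be ≥ 527, so k ≤ 4.
k = 4 is achieved by 4 values at 34 and 2 at 241, total 618; lower one of the 241's by 91 (still > 34) to reach 527.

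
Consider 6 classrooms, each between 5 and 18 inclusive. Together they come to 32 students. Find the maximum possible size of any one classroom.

To make one classroom as large as possible, make the other 5 as small as possible.
The other 5 contribute at least 5 × 5 = 25, leaving at most 32 − 25 = 7.
Since 7 ≤ 18, this is achievable: one at 7 and 5 at 5.

7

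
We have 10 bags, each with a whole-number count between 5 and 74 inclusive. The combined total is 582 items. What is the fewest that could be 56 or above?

Suppose at most 10 − j of them reach 56; then j values are ≤ 55 and the rest ≤ 74.
The total is then ≤ 55·j + 74·(10 − j) = 740 − 19j. For this to be ≥ 582 we need j ≤ 8, so at least 10 − 8 = 2 must reach 56.
Exactly 2 works: 2 values at 74 and 8 at 55 total 588; lower one of the high values by 6 (still ≥ 56) to hit 582.

2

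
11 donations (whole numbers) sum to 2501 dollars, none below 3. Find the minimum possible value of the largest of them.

The 11 values sum to 2501, so their maximum is at least ⌈2501/11⌉ = 228.
Taking 7 copies of 227 and 4 copies of 228 gives exactly 2501, so 228 is attained.

228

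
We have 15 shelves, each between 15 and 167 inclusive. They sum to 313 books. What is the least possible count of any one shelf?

15

To make one shelf as small as possible, make the other 14 as large as possible.
The other 14 can take up 14 × 167 = 2338 ≥ 313 − 15, so one shelf can sit at its floor of 15.
Achievable: one at 15 and the other 14 totalling 298, which fits since 14 × 15 ≤ 298 ≤ 14 × 167.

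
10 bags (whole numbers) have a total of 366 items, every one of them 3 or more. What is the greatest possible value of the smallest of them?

If every one of the 10 were at least 37, the total would be at least 10 × 37 = 370 > 366.
Taking 4 copies of 36 and 6 copies of 37 gives exactly 366, so 36 is attained.

36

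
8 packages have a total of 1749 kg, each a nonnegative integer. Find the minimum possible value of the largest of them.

219

The 8 values sum to 1749, so their maximum is at least ⌈1749/8⌉ = 219.
Achievable: 5 of them at 219 and 3 at 218 total 1749.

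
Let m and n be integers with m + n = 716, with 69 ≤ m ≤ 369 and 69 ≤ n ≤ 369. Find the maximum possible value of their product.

128164

mn = m(716 − m) is maximized when m is as near 716/2 as the bounds allow.
Taking m = 358 and n = 358 (both in [69, 369]) gives mn = 128164.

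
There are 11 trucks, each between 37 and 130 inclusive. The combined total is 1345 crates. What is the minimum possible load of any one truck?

45

Minimizing one value means maximizing the remaining 10.
The other 10 contribute at most 10 × 130 = 1300, leaving at least 1345 − 1300 = 45.
Since 45 ≥ 37, this is achievable: one at 45 and 10 at 130.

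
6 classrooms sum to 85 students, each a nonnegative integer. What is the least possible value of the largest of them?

The 6 values sum to 85, so their maximum is at least ⌈85/6⌉ = 15.
Equality holds with 1 value of 15 and 5 values of 14.

15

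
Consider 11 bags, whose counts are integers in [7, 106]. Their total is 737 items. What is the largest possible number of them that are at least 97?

Suppose k of them are at least 97. Those contribute at least 97 each and the other 11 − k at least 7 each.
So the total is at least 97k + 7(11 − k) = 77 + 90k. This must be ≤ 737, giving k ≤ 7.
k = 7 is achieved by 7 values at 97 and 4 at 7, total 707; add 30 to one value (staying below 97) to reach 737.

7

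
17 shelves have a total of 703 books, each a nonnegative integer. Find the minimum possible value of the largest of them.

42

The 17 values sum to 703, so their maximum is at least ⌈703/17⌉ = 42.
Taking 11 copies of 41 and 6 copies of 42 gives exactly 703, so 42 is attained.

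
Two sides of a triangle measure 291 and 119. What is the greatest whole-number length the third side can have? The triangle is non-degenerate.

The third side must be less than 291 + 119 = 410.
The largest integer below 410 is 409.

409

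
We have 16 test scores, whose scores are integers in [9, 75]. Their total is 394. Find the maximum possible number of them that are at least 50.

6

If k of the values are ≥ 50, the total is ≥ 50k + 9(16 − k).
Setting 50k + 9(16 − k) ≤ 394 gives 41k ≤ 250, so k ≤ 6.
k = 6 is achieved by 6 values at 50 and 10 at 9, total 390; add 4 to one value (staying below 50) to reach 394.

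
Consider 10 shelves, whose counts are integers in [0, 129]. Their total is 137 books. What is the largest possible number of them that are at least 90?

1

If k of the values are ≥ 90, the total is ≥ 90k + 0(10 − k).
Setting 90k + 0(10 − k) ≤ 137 gives 90k ≤ 137, so k ≤ 1.
k = 1 is achieved by 1 value at 90 and 9 at 0, total 90; add 47 to one value (staying below 90) to reach 137.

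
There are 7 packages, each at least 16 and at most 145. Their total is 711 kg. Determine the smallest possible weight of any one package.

16

Minimizing one value means maximizing the remaining 6.
The other 6 can take up 6 × 145 = 870 ≥ 711 − 16, so one package can sit at its floor of 16.
Achievable: one at 16 and the other 6 totalling 695, which fits since 6 × 16 ≤ 695 ≤ 6 × 145.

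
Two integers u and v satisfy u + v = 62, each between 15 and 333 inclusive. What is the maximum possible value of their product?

961

uv = u(62 − u) is maximized when u is as near 62/2 as the bounds allow.
Taking u = 31 and v = 31 (both in [15, 333]) gives uv = 961.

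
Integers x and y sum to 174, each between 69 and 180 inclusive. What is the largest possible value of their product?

7569

With x + y fixed, xy peaks when the two are closest together.
Taking x = 87 and y = 87 (both in [69, 180]) gives xy = 7569.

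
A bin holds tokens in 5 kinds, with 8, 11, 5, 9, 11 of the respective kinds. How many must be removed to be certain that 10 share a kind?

41

In the worst case you take as many as possible of each kind without reaching 10: 8 + 9 + 5 + 9 + 9 = 40.
The next one must give 10 of some kind, so 40 + 1 = 41.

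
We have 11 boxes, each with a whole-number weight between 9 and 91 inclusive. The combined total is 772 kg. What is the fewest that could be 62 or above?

4

Suppose at most 11 − j of them reach 62; then j values are ≤ 61 and the rest ≤ 91.
The total is then ≤ 61·j + 91·(11 − j) = 1001 − 30j. For this to be ≥ 772 we need j ≤ 7, so at least 11 − 7 = 4 must reach 62.
Exactly 4 works: 4 values at 91 and 7 at 61 total 791; lower one of the high values by 19 (still ≥ 62) to hit 772.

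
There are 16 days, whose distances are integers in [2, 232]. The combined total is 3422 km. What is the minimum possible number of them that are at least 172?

12

Each value short of 172 is at most 171, costing at least 232 − 171 = 61 against the maximum total of 3712.
We can afford to lose at most 3712 − 3422 = 290, so at most ⌊290/61⌋ = 4 fall short, and at least 12 are ≥ 172.
Exactly 12 works: 12 values at 232 and 4 at 171 total 3468; lower one of the high values by 46 (still ≥ 172) to hit 3422.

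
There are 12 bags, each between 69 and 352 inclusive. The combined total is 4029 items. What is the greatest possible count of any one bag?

352

To make one bag as large as possible, make the other 11 as small as possible.
The other 11 contribute at least 11 × 69 = 759, leaving at most 4029 − 759 = 3270.
But each bag is capped at 352, so the maximum is 352.
Achievable: one at 352 and the other 11 totalling 3677, which fits since 11 × 69 ≤ 3677 ≤ 11 × 352.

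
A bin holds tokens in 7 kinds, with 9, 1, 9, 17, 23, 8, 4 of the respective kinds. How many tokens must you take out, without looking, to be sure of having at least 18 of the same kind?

In the worst case you take as many as possible of each kind without reaching 18: 9 + 1 + 9 + 17 + 17 + 8 + 4 = 65.
The next one must give 18 of some kind, so 65 + 1 = 66.

66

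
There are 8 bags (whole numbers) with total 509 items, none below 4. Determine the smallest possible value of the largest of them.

64

Some value must be at least ⌈509/8⌉ = 64, since 8 × 63 = 504 < 509.
Achievable: 5 of them at 64 and 3 at 63 total 509.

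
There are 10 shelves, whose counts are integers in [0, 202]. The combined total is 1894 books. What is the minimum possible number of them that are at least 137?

Each value short of 137 is at most 136, costing at least 202 − 136 = 66 against the maximum total of 2020.
We can afford to lose at most 2020 − 1894 = 126, so at most ⌊126/66⌋ = 1 fall short, and at least 9 are ≥ 137.
Exactly 9 works: 9 values at 202 and 1 at 136 total 1954; lower one of the high values by 60 (still ≥ 137) to hit 1894.

9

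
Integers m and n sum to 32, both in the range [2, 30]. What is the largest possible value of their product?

For a fixed sum, the product mn is largest when m and n are as close as possible.
Taking m = 16 and n = 16 (both in [2, 30]) gives mn = 256.

256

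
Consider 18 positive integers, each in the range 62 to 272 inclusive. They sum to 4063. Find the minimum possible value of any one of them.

Minimizing one value means maximizing the remaining 17.
The other 17 can take up 17 × 272 = 4624 ≥ 4063 − 62, so one integer can sit at its floor of 62.
Achievable: one at 62 and the other 17 totalling 4001, which fits since 17 × 62 ≤ 4001 ≤ 17 × 272.

62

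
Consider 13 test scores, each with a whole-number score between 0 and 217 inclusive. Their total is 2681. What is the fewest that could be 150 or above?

11

If only k of them are at least 150, the other 13 − k are at most 149, so the total is at most k·217 + (13 − k)·149.
This must reach 2681, so k·217 + (13 − k)·149 ≥ 2681, giving k ≥ 11.
Exactly 11 works: 11 values at 217 and 2 at 149 total 2685; lower one of the high values by 4 (still ≥ 150) to hit 2681.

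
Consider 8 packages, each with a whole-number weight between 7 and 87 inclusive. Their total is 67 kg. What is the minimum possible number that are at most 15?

7

If only k of them are at most 15, the other 8 − k are at least 16, so the total is at least (8 − k)·16 + k·7.
This is ≤ 67, so (8 − k)·16 + 7k ≤ 67, which gives k ≥ 7.
Exactly 7 works: 7 values at 7 and 1 at 16 total 65; raise one of the low values by 2 (still ≤ 15) to hit 67.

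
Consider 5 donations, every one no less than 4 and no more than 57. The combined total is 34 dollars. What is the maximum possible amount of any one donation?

18

Maximizing one value means minimizing the remaining 4.
The other 4 contribute at least 4 × 4 = 16, leaving at most 34 − 16 = 18.
Since 18 ≤ 57, this is achievable: one at 18 and 4 at 4.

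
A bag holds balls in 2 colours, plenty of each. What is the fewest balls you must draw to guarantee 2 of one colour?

You could draw 1 of every colour without reaching 2 of any — 2 in all.
One more forces 2 of some colour, so 2 + 1 = 3.

3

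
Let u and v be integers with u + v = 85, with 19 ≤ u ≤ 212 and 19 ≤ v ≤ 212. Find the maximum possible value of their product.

1806

With u + v fixed, uv peaks when the two are closest together.
Taking u = 42 and v = 43 (both in [19, 212]) gives uv = 1806.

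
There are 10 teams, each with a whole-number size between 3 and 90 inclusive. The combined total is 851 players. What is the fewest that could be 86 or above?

1

If only k of them are at least 86, the other 10 − k are at most 85, so the total is at most k·90 + (10 − k)·85.
This must reach 851, so k·90 + (10 − k)·85 ≥ 851, giving k ≥ 1.
Exactly 1 works: 1 value at 90 and 9 at 85 total 855; lower one of the high values by 4 (still ≥ 86) to hit 851.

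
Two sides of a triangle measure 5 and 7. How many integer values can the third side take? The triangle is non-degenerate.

The triangle inequality gives |5 − 7| < c < 5 + 7, i.e. 2 < c < 12.
So c can be any integer from 3 to 11: 9 values.

9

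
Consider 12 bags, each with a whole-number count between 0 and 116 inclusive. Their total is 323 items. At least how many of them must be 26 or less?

Each value above 26 is at least 27, contributing at least 27 − 0 = 27 above the floor 0.
The sum exceeds the floor total 0 by 323, so at most ⌊323/27⌋ = 11 exceed 26, and at least 1 are ≤ 26.
Exactly 1 works: 1 value at 0 and 11 at 27 total 297; raise one of the low values by 26 (still ≤ 26) to hit 323.

1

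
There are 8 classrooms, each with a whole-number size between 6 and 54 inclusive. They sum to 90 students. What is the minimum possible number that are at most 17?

Let j be the number exceeding 17. Then the total is ≥ 18·j + 6·(8 − j) = 48 + 12j.
So 12j ≤ 42 and j ≤ 3; hence at least 8 − 3 = 5 are ≤ 17.
Exactly 5 works: 5 values at 6 and 3 at 18 total 84; raise one of the low values by 6 (still ≤ 17) to hit 90.

5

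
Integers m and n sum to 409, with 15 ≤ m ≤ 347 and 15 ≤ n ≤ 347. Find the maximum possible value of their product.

For a fixed sum, the product mn is largest when m and n are as close as possible.
Taking m = 204 and n = 205 (both in [15, 347]) gives mn = 41820.

41820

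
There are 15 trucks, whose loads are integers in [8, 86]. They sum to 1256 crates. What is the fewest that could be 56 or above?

If only k of them are at least 56, the other 15 − k are at most 55, so the total is at most k·86 + (15 − k)·55.
This must reach 1256, so k·86 + (15 − k)·55 ≥ 1256, giving k ≥ 14.
Exactly 14 works: 14 values at 86 and 1 at 55 total 1259; lower one of the high values by 3 (still ≥ 56) to hit 1256.

14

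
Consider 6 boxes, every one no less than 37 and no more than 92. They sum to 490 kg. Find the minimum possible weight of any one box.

To make one box as small as possible, make the other 5 as large as possible.
The other 5 can take up 5 × 92 = 460 ≥ 490 − 37, so one box can sit at its floor of 37.
Achievable: one at 37 and the other 5 totalling 453, which fits since 5 × 37 ≤ 453 ≤ 5 × 92.

37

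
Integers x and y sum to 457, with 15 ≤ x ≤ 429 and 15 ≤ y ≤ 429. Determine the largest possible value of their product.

xy = x(457 − x) is maximized when x is as near 457/2 as the bounds allow.
Taking x = 228 and y = 229 (both in [15, 429]) gives xy = 52212.

52212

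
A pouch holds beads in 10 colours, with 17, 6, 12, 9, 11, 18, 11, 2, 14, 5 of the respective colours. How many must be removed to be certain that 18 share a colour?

In the worst case you take as many as possible of each colour without reaching 18: 17 + 6 + 12 + 9 + 11 + 17 + 11 + 2 + 14 + 5 = 104.
The next one must give 18 of some colour, so 104 + 1 = 105.

105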